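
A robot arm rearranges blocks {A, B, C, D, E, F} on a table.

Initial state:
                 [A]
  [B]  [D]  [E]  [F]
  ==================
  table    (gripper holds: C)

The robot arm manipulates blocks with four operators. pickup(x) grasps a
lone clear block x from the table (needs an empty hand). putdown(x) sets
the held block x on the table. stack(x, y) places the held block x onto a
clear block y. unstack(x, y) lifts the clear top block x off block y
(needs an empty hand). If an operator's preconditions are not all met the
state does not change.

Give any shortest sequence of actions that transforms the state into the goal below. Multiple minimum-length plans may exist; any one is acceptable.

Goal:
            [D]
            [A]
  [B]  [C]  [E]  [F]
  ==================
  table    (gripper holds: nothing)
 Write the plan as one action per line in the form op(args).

putdown(C)
unstack(A, F)
stack(A, E)
pickup(D)
stack(D, A)

step 1 (putdown(C)): towers=[B; C; D; E; F/A] holding=-
step 2 (unstack(A, F)): towers=[B; C; D; E; F] holding=A
step 3 (stack(A, E)): towers=[B; C; D; E/A; F] holding=-
step 4 (pickup(D)): towers=[B; C; E/A; F] holding=D
step 5 (stack(D, A)): towers=[B; C; E/A/D; F] holding=-
goal check: towers=[B; C; E/A/D; F] holding=- — reached (length 5, optimal by BFS)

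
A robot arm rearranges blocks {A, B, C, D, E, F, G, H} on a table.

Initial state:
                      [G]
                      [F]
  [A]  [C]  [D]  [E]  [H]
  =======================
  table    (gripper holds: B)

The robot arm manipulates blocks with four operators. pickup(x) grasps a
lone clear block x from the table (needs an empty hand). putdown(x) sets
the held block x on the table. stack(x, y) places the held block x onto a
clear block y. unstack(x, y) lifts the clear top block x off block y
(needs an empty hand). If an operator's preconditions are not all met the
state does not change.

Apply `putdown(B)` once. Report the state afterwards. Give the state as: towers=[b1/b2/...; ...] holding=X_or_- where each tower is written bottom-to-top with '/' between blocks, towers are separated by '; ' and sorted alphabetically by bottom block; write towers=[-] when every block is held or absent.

towers=[A; B; C; D; E; H/F/G] holding=-

before: towers=[A; C; D; E; H/F/G] holding=B
pre[putdown(B)]: holding(B) ok
all met → apply putdown(B)
after:  towers=[A; B; C; D; E; H/F/G] holding=-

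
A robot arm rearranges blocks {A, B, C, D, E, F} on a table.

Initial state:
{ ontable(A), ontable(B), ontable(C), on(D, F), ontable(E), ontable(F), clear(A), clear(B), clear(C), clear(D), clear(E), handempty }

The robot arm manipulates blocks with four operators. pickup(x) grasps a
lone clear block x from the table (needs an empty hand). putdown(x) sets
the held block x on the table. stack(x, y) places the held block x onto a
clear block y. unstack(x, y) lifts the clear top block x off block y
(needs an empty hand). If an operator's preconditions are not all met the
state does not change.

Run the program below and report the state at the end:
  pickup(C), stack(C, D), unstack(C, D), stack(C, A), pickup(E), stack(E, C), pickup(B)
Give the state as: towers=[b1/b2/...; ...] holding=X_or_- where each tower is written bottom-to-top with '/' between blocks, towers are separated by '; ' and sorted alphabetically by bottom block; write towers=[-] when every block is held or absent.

step 1 (pickup(C)): towers=[A; B; E; F/D] holding=C
step 2 (stack(C, D)): towers=[A; B; E; F/D/C] holding=-
step 3 (unstack(C, D)): towers=[A; B; E; F/D] holding=C
step 4 (stack(C, A)): towers=[A/C; B; E; F/D] holding=-
step 5 (pickup(E)): towers=[A/C; B; F/D] holding=E
step 6 (stack(E, C)): towers=[A/C/E; B; F/D] holding=-
step 7 (pickup(B)): towers=[A/C/E; F/D] holding=B

towers=[A/C/E; F/D] holding=B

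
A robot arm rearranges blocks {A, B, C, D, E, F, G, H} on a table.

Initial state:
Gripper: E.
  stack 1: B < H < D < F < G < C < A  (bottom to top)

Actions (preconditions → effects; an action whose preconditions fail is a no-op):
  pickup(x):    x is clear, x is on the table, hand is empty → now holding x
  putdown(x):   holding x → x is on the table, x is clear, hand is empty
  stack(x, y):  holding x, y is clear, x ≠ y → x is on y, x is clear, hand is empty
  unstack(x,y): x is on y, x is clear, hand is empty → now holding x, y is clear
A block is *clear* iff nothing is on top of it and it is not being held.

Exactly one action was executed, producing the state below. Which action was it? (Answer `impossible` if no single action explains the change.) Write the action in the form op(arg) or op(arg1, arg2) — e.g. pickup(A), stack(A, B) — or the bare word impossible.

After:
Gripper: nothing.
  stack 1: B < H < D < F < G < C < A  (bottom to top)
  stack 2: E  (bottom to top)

target: towers=[B/H/D/F/G/C/A; E] holding=-
        putdown(E) → towers=[B/H/D/F/G/C/A; E] holding=-  ← match
       stack(E, A) → towers=[B/H/D/F/G/C/A/E] holding=-

putdown(E)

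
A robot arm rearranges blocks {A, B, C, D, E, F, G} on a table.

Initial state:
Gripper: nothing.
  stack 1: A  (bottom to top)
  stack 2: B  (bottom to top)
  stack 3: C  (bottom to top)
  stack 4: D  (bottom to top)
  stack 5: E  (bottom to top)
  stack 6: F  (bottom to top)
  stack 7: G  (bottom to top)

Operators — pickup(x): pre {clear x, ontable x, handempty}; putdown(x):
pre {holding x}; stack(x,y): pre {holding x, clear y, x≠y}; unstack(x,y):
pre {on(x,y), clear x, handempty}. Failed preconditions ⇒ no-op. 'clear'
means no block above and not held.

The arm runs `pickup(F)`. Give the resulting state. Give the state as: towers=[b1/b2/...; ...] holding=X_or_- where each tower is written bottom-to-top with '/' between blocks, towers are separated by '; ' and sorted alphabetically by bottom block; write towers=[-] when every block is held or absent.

before: towers=[A; B; C; D; E; F; G] holding=-
pre[pickup(F)]: clear(F) ok, ontable(F) ok, handempty ok
all met → apply pickup(F)
after:  towers=[A; B; C; D; E; G] holding=F

towers=[A; B; C; D; E; G] holding=F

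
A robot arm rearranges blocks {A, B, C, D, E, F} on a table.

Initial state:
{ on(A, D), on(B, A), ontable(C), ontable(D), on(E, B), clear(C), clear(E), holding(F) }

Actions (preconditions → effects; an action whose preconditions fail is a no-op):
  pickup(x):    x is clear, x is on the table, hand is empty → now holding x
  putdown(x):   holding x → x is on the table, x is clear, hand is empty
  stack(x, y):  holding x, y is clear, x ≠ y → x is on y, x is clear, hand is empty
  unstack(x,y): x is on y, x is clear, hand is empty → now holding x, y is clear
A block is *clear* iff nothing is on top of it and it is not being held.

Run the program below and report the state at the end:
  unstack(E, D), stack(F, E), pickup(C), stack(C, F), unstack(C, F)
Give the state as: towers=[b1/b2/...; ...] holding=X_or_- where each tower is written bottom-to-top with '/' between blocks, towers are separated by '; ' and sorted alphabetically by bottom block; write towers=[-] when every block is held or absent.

towers=[D/A/B/E/F] holding=C

step 1 (unstack(E, D)) [no-op]: towers=[C; D/A/B/E] holding=F
step 2 (stack(F, E)): towers=[C; D/A/B/E/F] holding=-
step 3 (pickup(C)): towers=[D/A/B/E/F] holding=C
step 4 (stack(C, F)): towers=[D/A/B/E/F/C] holding=-
step 5 (unstack(C, F)): towers=[D/A/B/E/F] holding=C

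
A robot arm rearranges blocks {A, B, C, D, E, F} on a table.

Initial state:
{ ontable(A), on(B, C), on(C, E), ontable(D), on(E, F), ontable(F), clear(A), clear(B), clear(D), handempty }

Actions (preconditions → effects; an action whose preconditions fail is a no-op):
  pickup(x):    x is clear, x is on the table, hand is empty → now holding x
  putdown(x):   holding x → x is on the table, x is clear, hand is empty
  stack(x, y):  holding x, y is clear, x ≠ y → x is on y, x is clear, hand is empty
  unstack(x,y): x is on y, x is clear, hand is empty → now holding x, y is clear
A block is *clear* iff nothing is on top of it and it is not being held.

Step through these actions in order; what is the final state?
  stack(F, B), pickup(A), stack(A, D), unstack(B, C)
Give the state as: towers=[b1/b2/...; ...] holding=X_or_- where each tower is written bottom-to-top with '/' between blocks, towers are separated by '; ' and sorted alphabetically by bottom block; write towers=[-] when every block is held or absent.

step 1 (stack(F, B)) [no-op]: towers=[A; D; F/E/C/B] holding=-
step 2 (pickup(A)): towers=[D; F/E/C/B] holding=A
step 3 (stack(A, D)): towers=[D/A; F/E/C/B] holding=-
step 4 (unstack(B, C)): towers=[D/A; F/E/C] holding=B

towers=[D/A; F/E/C] holding=B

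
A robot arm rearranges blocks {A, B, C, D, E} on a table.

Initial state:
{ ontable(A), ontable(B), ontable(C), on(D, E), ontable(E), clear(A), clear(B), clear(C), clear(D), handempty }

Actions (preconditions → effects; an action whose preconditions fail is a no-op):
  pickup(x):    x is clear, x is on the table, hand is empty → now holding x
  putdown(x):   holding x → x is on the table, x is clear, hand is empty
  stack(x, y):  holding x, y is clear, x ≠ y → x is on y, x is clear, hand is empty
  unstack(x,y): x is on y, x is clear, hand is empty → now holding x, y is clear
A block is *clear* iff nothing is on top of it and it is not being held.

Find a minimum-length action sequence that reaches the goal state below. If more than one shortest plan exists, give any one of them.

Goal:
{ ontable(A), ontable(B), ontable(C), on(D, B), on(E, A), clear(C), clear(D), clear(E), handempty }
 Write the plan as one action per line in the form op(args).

unstack(D, E)
stack(D, B)
pickup(E)
stack(E, A)

step 1 (unstack(D, E)): towers=[A; B; C; E] holding=D
step 2 (stack(D, B)): towers=[A; B/D; C; E] holding=-
step 3 (pickup(E)): towers=[A; B/D; C] holding=E
step 4 (stack(E, A)): towers=[A/E; B/D; C] holding=-
goal check: towers=[A/E; B/D; C] holding=- — reached (length 4, optimal by BFS)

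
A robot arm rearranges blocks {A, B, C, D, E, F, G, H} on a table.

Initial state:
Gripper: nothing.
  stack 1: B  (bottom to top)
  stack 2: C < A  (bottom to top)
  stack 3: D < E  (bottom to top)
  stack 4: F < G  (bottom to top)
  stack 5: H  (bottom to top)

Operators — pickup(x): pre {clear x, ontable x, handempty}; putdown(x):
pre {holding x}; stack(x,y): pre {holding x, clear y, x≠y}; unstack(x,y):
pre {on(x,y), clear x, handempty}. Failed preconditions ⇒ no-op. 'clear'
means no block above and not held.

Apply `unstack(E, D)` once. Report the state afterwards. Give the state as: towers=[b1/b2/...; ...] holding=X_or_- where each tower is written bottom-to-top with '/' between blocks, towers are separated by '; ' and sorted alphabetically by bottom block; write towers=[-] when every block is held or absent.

towers=[B; C/A; D; F/G; H] holding=E

before: towers=[B; C/A; D/E; F/G; H] holding=-
pre[unstack(E, D)]: on(E,D) ✓, clear(E) ✓, handempty ✓
all met → apply unstack(E, D)
after:  towers=[B; C/A; D; F/G; H] holding=E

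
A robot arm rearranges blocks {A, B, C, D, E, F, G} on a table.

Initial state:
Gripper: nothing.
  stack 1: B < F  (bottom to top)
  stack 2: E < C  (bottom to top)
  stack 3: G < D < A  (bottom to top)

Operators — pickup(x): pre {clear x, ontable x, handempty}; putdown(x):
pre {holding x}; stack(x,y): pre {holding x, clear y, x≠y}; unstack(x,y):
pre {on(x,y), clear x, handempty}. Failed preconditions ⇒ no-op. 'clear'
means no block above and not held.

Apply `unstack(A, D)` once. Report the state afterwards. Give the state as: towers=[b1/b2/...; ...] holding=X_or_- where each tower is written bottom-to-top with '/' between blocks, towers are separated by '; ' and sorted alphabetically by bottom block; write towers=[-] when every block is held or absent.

before: towers=[B/F; E/C; G/D/A] holding=-
pre[unstack(A, D)]: on(A,D) yes, clear(A) yes, handempty yes
all met → apply unstack(A, D)
after:  towers=[B/F; E/C; G/D] holding=A

towers=[B/F; E/C; G/D] holding=A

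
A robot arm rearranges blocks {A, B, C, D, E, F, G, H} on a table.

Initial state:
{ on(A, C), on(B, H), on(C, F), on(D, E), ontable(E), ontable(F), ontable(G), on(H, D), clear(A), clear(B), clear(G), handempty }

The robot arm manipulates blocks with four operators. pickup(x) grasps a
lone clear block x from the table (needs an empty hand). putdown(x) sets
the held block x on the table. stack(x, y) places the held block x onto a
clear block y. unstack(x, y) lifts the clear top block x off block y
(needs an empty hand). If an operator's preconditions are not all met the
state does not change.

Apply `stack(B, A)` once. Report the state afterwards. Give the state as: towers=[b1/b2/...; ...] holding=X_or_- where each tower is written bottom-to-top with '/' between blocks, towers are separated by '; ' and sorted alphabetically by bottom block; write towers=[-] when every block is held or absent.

towers=[E/D/H/B; F/C/A; G] holding=-

before: towers=[E/D/H/B; F/C/A; G] holding=-
pre[stack(B, A)]: holding(B) ✗, clear(A) ✓, B≠A ✓
holding(B) unmet → stack(B, A) is a no-op
after:  towers=[E/D/H/B; F/C/A; G] holding=-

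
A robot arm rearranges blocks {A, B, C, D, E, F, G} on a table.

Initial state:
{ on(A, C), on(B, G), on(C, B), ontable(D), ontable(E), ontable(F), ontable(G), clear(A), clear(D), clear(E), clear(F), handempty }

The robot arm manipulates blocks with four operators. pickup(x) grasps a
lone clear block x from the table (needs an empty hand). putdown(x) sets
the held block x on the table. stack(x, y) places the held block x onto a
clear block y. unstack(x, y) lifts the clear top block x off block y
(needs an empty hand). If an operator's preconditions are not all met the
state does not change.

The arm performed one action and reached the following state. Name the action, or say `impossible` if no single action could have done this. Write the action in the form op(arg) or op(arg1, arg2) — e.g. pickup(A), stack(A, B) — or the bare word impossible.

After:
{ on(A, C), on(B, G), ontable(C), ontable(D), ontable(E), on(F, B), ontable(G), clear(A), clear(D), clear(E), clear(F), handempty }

target: towers=[C/A; D; E; G/B/F] holding=-
         pickup(F) → towers=[D; E; G/B/C/A] holding=F
         pickup(D) → towers=[E; F; G/B/C/A] holding=D
     unstack(A, C) → towers=[D; E; F; G/B/C] holding=A
         pickup(E) → towers=[D; F; G/B/C/A] holding=E
none of the 4 applicable actions match → impossible

impossible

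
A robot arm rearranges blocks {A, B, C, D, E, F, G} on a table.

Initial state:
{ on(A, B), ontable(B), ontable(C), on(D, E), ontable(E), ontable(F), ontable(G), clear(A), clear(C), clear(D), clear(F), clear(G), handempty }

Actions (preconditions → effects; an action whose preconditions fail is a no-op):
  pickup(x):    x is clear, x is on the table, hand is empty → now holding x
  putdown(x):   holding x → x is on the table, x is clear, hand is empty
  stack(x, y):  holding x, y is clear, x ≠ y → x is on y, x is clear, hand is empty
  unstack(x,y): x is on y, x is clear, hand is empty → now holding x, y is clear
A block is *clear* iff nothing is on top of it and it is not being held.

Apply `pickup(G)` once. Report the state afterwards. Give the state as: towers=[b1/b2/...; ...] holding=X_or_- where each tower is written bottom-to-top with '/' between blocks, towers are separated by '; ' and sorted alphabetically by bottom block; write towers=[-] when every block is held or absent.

before: towers=[B/A; C; E/D; F; G] holding=-
pre[pickup(G)]: clear(G) ✓, ontable(G) ✓, handempty ✓
all met → apply pickup(G)
after:  towers=[B/A; C; E/D; F] holding=G

towers=[B/A; C; E/D; F] holding=G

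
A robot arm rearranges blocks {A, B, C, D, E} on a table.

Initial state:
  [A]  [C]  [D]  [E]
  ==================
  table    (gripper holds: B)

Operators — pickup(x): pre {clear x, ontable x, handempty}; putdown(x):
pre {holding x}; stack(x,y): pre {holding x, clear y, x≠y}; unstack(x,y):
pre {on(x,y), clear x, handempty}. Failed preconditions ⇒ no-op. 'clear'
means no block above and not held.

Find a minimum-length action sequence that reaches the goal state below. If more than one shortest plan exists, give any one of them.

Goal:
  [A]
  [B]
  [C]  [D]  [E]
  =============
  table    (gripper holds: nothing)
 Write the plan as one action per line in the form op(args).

stack(B, C)
pickup(A)
stack(A, B)

step 1 (stack(B, C)): towers=[A; C/B; D; E] holding=-
step 2 (pickup(A)): towers=[C/B; D; E] holding=A
step 3 (stack(A, B)): towers=[C/B/A; D; E] holding=-
goal check: towers=[C/B/A; D; E] holding=- — reached (length 3, optimal by BFS)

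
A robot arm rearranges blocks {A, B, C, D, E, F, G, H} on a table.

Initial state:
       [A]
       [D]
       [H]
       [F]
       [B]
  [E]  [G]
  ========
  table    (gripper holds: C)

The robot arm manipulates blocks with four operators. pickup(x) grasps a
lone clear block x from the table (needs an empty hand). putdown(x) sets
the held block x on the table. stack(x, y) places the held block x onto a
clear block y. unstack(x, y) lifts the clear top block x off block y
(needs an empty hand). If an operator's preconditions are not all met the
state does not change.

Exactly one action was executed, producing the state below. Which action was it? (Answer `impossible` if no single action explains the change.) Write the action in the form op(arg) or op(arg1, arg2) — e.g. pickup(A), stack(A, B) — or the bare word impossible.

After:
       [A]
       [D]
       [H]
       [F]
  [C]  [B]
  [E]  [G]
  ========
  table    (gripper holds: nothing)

stack(C, E)

target: towers=[E/C; G/B/F/H/D/A] holding=-
        putdown(C) → towers=[C; E; G/B/F/H/D/A] holding=-
       stack(C, A) → towers=[E; G/B/F/H/D/A/C] holding=-
       stack(C, E) → towers=[E/C; G/B/F/H/D/A] holding=-  ← match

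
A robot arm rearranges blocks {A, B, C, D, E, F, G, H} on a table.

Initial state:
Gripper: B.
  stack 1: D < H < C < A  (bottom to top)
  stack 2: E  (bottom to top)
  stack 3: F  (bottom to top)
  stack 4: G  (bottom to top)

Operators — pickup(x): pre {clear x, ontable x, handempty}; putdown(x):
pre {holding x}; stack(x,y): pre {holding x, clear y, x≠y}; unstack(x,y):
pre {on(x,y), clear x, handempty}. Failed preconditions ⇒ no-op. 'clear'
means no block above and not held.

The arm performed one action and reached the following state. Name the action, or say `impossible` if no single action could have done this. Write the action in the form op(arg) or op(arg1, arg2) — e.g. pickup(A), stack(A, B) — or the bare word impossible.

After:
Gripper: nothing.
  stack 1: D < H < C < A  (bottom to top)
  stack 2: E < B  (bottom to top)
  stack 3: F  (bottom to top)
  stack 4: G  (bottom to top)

target: towers=[D/H/C/A; E/B; F; G] holding=-
        putdown(B) → towers=[B; D/H/C/A; E; F; G] holding=-
       stack(B, G) → towers=[D/H/C/A; E; F; G/B] holding=-
       stack(B, A) → towers=[D/H/C/A/B; E; F; G] holding=-
       stack(B, E) → towers=[D/H/C/A; E/B; F; G] holding=-  ← match
       stack(B, F) → towers=[D/H/C/A; E; F/B; G] holding=-

stack(B, E)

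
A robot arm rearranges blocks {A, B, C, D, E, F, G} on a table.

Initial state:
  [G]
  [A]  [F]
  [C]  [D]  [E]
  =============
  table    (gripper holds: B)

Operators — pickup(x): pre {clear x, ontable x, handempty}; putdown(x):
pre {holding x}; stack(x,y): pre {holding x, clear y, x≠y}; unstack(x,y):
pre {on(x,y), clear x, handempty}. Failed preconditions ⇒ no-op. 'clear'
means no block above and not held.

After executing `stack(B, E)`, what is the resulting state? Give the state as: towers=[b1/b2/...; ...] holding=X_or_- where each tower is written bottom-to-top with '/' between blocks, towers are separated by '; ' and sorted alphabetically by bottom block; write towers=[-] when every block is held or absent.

before: towers=[C/A/G; D/F; E] holding=B
pre[stack(B, E)]: holding(B) yes, clear(E) yes, B≠E yes
all met → apply stack(B, E)
after:  towers=[C/A/G; D/F; E/B] holding=-

towers=[C/A/G; D/F; E/B] holding=-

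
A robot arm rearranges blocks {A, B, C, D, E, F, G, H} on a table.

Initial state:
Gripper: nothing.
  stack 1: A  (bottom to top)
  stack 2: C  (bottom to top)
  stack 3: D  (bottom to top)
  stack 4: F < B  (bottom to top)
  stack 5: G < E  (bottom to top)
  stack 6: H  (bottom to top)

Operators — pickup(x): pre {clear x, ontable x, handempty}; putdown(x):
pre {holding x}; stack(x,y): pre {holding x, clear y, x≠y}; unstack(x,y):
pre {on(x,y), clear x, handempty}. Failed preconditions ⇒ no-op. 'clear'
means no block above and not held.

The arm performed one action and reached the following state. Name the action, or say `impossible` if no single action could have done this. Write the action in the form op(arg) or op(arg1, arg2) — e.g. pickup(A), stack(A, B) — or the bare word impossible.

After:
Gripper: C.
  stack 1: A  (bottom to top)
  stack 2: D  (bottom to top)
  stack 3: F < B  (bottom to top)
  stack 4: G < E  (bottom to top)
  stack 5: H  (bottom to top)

target: towers=[A; D; F/B; G/E; H] holding=C
         pickup(A) → towers=[C; D; F/B; G/E; H] holding=A
     unstack(E, G) → towers=[A; C; D; F/B; G; H] holding=E
         pickup(H) → towers=[A; C; D; F/B; G/E] holding=H
     unstack(B, F) → towers=[A; C; D; F; G/E; H] holding=B
         pickup(D) → towers=[A; C; F/B; G/E; H] holding=D
         pickup(C) → towers=[A; D; F/B; G/E; H] holding=C  ← match

pickup(C)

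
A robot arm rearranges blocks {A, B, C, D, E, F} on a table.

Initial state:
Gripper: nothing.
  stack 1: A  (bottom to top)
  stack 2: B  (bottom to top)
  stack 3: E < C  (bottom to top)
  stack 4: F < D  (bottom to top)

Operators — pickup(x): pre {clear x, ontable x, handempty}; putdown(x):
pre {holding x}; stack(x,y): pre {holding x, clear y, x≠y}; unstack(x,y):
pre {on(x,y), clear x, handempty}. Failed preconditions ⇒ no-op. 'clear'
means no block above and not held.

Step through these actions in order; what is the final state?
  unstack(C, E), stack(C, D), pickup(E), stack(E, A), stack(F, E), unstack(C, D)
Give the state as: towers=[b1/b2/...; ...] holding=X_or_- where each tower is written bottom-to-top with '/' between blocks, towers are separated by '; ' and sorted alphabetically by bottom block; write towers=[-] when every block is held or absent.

step 1 (unstack(C, E)): towers=[A; B; E; F/D] holding=C
step 2 (stack(C, D)): towers=[A; B; E; F/D/C] holding=-
step 3 (pickup(E)): towers=[A; B; F/D/C] holding=E
step 4 (stack(E, A)): towers=[A/E; B; F/D/C] holding=-
step 5 (stack(F, E)) [no-op]: towers=[A/E; B; F/D/C] holding=-
step 6 (unstack(C, D)): towers=[A/E; B; F/D] holding=C

towers=[A/E; B; F/D] holding=C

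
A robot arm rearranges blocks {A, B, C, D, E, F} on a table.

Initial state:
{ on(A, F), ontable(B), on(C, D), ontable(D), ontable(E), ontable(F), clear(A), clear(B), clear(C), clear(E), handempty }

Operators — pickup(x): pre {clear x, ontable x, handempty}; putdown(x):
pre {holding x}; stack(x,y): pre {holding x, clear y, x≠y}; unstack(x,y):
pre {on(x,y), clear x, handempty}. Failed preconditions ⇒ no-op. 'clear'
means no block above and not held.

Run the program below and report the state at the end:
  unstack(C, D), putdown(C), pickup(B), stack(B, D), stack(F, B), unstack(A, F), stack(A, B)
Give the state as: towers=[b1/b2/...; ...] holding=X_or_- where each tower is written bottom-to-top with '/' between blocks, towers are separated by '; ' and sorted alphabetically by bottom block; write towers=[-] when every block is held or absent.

step 1 (unstack(C, D)): towers=[B; D; E; F/A] holding=C
step 2 (putdown(C)): towers=[B; C; D; E; F/A] holding=-
step 3 (pickup(B)): towers=[C; D; E; F/A] holding=B
step 4 (stack(B, D)): towers=[C; D/B; E; F/A] holding=-
step 5 (stack(F, B)) [no-op]: towers=[C; D/B; E; F/A] holding=-
step 6 (unstack(A, F)): towers=[C; D/B; E; F] holding=A
step 7 (stack(A, B)): towers=[C; D/B/A; E; F] holding=-

towers=[C; D/B/A; E; F] holding=-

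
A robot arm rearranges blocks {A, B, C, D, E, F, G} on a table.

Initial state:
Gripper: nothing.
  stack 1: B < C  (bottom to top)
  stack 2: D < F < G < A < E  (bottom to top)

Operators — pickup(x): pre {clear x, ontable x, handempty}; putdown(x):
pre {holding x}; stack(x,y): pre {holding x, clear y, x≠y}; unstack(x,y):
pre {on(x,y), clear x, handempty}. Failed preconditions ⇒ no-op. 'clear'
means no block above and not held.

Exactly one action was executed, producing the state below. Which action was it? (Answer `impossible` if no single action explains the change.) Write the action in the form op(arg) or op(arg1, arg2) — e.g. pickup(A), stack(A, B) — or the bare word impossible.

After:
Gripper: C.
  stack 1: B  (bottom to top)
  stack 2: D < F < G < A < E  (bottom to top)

unstack(C, B)

target: towers=[B; D/F/G/A/E] holding=C
     unstack(E, A) → towers=[B/C; D/F/G/A] holding=E
     unstack(C, B) → towers=[B; D/F/G/A/E] holding=C  ← match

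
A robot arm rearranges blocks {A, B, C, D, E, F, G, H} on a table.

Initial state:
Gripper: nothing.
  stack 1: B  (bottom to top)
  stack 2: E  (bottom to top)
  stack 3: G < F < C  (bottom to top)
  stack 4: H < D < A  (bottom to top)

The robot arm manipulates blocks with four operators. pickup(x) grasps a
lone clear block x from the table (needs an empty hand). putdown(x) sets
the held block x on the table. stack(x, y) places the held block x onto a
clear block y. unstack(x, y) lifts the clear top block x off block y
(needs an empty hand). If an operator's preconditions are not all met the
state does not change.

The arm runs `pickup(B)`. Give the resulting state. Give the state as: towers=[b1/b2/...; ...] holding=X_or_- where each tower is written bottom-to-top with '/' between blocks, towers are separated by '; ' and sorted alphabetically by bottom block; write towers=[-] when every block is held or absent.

towers=[E; G/F/C; H/D/A] holding=B

before: towers=[B; E; G/F/C; H/D/A] holding=-
pre[pickup(B)]: clear(B) ok, ontable(B) ok, handempty ok
all met → apply pickup(B)
after:  towers=[E; G/F/C; H/D/A] holding=B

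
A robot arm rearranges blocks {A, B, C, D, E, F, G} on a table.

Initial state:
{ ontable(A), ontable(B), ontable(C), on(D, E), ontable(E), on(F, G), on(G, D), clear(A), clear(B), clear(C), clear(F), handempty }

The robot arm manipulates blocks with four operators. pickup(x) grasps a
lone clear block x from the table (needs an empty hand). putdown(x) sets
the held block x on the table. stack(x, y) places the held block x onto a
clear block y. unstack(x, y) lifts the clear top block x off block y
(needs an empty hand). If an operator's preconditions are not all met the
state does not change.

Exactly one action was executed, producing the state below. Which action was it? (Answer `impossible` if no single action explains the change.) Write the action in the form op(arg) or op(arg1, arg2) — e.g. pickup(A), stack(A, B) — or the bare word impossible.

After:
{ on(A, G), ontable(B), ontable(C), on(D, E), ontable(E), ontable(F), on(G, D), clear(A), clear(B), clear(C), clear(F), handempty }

impossible

target: towers=[B; C; E/D/G/A; F] holding=-
         pickup(B) → towers=[A; C; E/D/G/F] holding=B
     unstack(F, G) → towers=[A; B; C; E/D/G] holding=F
         pickup(A) → towers=[B; C; E/D/G/F] holding=A
         pickup(C) → towers=[A; B; E/D/G/F] holding=C
none of the 4 applicable actions match → impossible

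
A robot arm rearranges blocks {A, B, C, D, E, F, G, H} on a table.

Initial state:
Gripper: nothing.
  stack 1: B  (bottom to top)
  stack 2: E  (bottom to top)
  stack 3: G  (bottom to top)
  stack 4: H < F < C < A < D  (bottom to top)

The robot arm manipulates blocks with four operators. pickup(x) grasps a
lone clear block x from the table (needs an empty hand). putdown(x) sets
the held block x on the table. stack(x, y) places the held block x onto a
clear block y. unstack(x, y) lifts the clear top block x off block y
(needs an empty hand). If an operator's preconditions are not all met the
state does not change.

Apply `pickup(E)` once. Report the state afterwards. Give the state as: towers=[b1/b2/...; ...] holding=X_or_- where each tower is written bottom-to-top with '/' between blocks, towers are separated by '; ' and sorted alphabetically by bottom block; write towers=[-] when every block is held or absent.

before: towers=[B; E; G; H/F/C/A/D] holding=-
pre[pickup(E)]: clear(E) ok, ontable(E) ok, handempty ok
all met → apply pickup(E)
after:  towers=[B; G; H/F/C/A/D] holding=E

towers=[B; G; H/F/C/A/D] holding=E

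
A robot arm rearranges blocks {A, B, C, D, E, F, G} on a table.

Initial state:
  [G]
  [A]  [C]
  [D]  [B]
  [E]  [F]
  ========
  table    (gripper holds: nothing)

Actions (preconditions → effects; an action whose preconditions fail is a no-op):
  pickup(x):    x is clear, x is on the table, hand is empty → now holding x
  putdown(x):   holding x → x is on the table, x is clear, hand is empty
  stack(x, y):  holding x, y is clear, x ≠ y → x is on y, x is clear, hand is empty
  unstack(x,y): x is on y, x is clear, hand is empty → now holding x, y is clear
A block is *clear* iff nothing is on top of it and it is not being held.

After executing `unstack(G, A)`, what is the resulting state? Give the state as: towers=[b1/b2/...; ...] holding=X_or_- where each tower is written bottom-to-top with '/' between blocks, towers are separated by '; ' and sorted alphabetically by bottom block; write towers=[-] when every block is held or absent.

before: towers=[E/D/A/G; F/B/C] holding=-
pre[unstack(G, A)]: on(G,A) yes, clear(G) yes, handempty yes
all met → apply unstack(G, A)
after:  towers=[E/D/A; F/B/C] holding=G

towers=[E/D/A; F/B/C] holding=G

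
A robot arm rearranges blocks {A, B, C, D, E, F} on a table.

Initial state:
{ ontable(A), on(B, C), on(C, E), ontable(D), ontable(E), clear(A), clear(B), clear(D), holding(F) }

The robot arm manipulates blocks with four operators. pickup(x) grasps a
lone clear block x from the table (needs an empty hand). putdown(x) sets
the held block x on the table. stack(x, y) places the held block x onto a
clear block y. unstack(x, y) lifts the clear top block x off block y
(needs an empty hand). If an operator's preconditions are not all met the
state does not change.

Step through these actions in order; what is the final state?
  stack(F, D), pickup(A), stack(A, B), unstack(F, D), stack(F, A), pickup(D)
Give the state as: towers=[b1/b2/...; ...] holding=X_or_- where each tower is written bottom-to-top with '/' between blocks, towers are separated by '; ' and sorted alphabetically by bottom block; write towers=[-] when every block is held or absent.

towers=[E/C/B/A/F] holding=D

step 1 (stack(F, D)): towers=[A; D/F; E/C/B] holding=-
step 2 (pickup(A)): towers=[D/F; E/C/B] holding=A
step 3 (stack(A, B)): towers=[D/F; E/C/B/A] holding=-
step 4 (unstack(F, D)): towers=[D; E/C/B/A] holding=F
step 5 (stack(F, A)): towers=[D; E/C/B/A/F] holding=-
step 6 (pickup(D)): towers=[E/C/B/A/F] holding=D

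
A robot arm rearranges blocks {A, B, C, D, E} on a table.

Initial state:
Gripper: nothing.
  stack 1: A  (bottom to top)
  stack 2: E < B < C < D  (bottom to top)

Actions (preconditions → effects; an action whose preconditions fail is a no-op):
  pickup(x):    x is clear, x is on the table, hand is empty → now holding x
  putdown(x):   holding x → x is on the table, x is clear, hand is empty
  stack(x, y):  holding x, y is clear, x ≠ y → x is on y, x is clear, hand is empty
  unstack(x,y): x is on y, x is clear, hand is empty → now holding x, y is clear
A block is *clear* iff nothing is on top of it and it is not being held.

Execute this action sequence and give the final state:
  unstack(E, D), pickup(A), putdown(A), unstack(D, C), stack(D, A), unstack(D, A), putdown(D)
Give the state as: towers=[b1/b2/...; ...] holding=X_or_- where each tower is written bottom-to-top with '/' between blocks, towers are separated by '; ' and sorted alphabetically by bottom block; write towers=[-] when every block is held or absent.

step 1 (unstack(E, D)) [no-op]: towers=[A; E/B/C/D] holding=-
step 2 (pickup(A)): towers=[E/B/C/D] holding=A
step 3 (putdown(A)): towers=[A; E/B/C/D] holding=-
step 4 (unstack(D, C)): towers=[A; E/B/C] holding=D
step 5 (stack(D, A)): towers=[A/D; E/B/C] holding=-
step 6 (unstack(D, A)): towers=[A; E/B/C] holding=D
step 7 (putdown(D)): towers=[A; D; E/B/C] holding=-

towers=[A; D; E/B/C] holding=-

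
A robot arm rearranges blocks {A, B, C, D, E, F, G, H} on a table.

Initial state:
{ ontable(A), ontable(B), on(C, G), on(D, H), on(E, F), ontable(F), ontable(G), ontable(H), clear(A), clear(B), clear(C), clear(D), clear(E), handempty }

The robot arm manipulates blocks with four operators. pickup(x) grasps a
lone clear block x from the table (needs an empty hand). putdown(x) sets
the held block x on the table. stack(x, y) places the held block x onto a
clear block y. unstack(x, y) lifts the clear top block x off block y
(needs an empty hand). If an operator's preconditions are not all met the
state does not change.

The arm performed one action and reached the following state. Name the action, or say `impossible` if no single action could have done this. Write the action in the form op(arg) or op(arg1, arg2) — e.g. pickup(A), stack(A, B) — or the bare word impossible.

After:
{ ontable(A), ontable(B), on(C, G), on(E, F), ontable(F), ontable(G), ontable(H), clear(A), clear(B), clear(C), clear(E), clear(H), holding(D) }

unstack(D, H)

target: towers=[A; B; F/E; G/C; H] holding=D
         pickup(A) → towers=[B; F/E; G/C; H/D] holding=A
     unstack(E, F) → towers=[A; B; F; G/C; H/D] holding=E
         pickup(B) → towers=[A; F/E; G/C; H/D] holding=B
     unstack(D, H) → towers=[A; B; F/E; G/C; H] holding=D  ← match
     unstack(C, G) → towers=[A; B; F/E; G; H/D] holding=C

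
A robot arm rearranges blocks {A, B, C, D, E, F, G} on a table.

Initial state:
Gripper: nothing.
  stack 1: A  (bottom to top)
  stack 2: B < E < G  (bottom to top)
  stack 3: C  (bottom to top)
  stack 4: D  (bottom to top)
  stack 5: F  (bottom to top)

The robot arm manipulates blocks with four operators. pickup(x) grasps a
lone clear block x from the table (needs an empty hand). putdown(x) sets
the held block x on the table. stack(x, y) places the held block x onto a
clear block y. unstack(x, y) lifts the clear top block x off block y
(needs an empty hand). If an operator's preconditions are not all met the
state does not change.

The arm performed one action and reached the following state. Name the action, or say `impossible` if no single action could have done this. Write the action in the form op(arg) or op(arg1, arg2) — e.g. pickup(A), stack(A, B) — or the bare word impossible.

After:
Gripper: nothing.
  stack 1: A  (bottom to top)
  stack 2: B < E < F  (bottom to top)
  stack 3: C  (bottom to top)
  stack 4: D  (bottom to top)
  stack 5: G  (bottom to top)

target: towers=[A; B/E/F; C; D; G] holding=-
         pickup(F) → towers=[A; B/E/G; C; D] holding=F
     unstack(G, E) → towers=[A; B/E; C; D; F] holding=G
         pickup(D) → towers=[A; B/E/G; C; F] holding=D
         pickup(A) → towers=[B/E/G; C; D; F] holding=A
         pickup(C) → towers=[A; B/E/G; D; F] holding=C
none of the 5 applicable actions match → impossible

impossible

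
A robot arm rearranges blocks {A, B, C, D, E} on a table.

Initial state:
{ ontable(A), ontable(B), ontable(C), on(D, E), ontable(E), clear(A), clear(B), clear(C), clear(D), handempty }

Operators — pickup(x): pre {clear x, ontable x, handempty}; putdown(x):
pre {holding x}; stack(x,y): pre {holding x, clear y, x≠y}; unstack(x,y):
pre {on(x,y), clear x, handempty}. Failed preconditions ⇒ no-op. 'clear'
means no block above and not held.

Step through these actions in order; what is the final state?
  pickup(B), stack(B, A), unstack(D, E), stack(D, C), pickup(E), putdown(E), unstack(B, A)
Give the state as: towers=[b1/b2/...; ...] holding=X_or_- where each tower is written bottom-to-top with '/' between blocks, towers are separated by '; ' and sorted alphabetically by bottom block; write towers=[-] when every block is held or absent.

towers=[A; C/D; E] holding=B

step 1 (pickup(B)): towers=[A; C; E/D] holding=B
step 2 (stack(B, A)): towers=[A/B; C; E/D] holding=-
step 3 (unstack(D, E)): towers=[A/B; C; E] holding=D
step 4 (stack(D, C)): towers=[A/B; C/D; E] holding=-
step 5 (pickup(E)): towers=[A/B; C/D] holding=E
step 6 (putdown(E)): towers=[A/B; C/D; E] holding=-
step 7 (unstack(B, A)): towers=[A; C/D; E] holding=B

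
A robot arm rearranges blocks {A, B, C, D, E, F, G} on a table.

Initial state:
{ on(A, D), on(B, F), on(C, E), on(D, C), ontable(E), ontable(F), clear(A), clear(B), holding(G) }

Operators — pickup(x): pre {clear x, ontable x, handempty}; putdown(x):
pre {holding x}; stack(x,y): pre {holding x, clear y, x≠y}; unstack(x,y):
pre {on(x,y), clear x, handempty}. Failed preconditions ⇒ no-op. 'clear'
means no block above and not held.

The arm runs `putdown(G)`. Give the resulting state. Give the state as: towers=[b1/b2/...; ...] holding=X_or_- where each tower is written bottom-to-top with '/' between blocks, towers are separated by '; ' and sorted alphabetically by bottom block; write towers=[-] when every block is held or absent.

towers=[E/C/D/A; F/B; G] holding=-

before: towers=[E/C/D/A; F/B] holding=G
pre[putdown(G)]: holding(G) ok
all met → apply putdown(G)
after:  towers=[E/C/D/A; F/B; G] holding=-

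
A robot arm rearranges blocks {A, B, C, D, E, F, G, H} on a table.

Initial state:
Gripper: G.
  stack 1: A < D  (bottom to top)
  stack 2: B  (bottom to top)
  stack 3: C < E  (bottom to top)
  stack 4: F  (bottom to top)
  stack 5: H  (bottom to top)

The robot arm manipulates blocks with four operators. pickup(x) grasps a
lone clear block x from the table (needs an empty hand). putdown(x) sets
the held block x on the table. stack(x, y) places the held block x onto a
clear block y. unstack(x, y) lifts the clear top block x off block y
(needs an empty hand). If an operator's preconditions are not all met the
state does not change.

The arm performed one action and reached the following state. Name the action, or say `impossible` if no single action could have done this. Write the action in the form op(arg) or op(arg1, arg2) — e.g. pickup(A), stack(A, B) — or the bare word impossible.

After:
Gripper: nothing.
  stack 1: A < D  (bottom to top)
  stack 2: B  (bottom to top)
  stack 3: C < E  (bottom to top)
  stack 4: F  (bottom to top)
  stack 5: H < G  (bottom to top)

target: towers=[A/D; B; C/E; F; H/G] holding=-
        putdown(G) → towers=[A/D; B; C/E; F; G; H] holding=-
       stack(G, E) → towers=[A/D; B; C/E/G; F; H] holding=-
       stack(G, H) → towers=[A/D; B; C/E; F; H/G] holding=-  ← match
       stack(G, B) → towers=[A/D; B/G; C/E; F; H] holding=-
       stack(G, F) → towers=[A/D; B; C/E; F/G; H] holding=-
       stack(G, D) → towers=[A/D/G; B; C/E; F; H] holding=-

stack(G, H)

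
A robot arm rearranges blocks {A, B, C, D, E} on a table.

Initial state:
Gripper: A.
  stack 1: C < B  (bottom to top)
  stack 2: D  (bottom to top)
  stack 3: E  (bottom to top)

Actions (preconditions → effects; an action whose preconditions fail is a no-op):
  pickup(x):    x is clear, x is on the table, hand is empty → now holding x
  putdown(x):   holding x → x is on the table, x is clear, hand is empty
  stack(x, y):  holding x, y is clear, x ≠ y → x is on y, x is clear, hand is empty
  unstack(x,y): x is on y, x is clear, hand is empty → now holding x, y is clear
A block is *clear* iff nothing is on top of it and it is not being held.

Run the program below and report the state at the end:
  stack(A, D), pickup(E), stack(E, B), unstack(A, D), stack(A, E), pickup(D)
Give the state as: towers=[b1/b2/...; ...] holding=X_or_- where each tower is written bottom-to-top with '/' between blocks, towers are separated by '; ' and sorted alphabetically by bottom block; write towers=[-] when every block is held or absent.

towers=[C/B/E/A] holding=D

step 1 (stack(A, D)): towers=[C/B; D/A; E] holding=-
step 2 (pickup(E)): towers=[C/B; D/A] holding=E
step 3 (stack(E, B)): towers=[C/B/E; D/A] holding=-
step 4 (unstack(A, D)): towers=[C/B/E; D] holding=A
step 5 (stack(A, E)): towers=[C/B/E/A; D] holding=-
step 6 (pickup(D)): towers=[C/B/E/A] holding=D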